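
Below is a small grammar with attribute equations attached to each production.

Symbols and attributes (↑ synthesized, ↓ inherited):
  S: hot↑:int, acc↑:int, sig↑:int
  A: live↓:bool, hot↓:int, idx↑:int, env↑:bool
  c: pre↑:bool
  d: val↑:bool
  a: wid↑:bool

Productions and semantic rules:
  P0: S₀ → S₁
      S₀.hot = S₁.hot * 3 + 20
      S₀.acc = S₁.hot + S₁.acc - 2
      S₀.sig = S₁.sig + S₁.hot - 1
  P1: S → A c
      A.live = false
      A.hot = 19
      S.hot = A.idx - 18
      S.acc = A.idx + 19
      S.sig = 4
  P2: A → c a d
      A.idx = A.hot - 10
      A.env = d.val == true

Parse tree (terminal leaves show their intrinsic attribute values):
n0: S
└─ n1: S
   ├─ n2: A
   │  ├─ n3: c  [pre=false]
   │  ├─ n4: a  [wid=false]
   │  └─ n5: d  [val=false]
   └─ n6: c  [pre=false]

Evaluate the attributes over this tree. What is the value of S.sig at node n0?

1. n2.live = false  [false]
2. n2.hot = 19  [19]
3. n3.pre = false  [terminal]
4. n4.wid = false  [terminal]
5. n5.val = false  [terminal]
6. n2.idx = 9  [A.hot - 10]
7. n2.env = false  [d.val == true]
8. n6.pre = false  [terminal]
9. n1.hot = -9  [A.idx - 18]
10. n1.acc = 28  [A.idx + 19]
11. n1.sig = 4  [4]
12. n0.hot = -7  [S₁.hot * 3 + 20]
13. n0.acc = 17  [S₁.hot + S₁.acc - 2]
14. n0.sig = -6  [S₁.sig + S₁.hot - 1]

-6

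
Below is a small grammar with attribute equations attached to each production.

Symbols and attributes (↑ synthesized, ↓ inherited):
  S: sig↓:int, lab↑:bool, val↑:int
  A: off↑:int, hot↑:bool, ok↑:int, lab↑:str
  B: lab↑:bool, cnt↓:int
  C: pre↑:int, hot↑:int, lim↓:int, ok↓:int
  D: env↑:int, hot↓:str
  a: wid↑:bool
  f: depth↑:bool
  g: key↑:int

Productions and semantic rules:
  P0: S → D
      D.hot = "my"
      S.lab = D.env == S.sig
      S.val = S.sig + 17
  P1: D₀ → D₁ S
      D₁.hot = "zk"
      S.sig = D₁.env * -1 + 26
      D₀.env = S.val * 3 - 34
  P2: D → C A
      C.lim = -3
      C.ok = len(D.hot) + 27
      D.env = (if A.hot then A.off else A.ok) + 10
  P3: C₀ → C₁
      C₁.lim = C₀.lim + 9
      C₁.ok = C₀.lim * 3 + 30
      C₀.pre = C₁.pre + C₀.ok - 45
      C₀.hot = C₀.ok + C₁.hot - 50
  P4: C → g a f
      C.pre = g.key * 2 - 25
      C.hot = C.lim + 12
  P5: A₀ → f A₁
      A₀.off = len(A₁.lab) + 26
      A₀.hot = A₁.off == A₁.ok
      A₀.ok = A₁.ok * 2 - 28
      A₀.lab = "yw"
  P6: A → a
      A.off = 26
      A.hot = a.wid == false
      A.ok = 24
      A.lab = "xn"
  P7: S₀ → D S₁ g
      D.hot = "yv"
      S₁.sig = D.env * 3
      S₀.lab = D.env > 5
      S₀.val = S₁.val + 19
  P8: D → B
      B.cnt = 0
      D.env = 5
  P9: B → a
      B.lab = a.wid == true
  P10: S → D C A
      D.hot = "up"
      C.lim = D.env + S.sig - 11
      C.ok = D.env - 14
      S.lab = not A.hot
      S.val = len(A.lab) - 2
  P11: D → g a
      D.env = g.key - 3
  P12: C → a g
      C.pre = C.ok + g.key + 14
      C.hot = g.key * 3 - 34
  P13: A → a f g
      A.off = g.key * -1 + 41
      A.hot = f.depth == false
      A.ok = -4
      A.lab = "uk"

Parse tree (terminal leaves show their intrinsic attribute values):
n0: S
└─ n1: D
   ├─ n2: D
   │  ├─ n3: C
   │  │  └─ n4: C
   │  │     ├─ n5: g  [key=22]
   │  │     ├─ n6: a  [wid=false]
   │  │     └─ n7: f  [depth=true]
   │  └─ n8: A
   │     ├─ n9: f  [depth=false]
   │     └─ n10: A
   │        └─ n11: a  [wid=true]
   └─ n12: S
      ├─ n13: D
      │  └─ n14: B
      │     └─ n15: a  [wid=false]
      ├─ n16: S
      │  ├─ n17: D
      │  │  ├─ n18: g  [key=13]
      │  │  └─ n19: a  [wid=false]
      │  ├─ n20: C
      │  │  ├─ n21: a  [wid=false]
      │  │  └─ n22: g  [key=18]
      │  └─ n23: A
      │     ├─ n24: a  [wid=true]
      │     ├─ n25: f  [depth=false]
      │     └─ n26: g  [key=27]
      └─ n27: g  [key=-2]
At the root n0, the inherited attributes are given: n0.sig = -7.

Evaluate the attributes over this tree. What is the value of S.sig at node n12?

-4

1. n0.sig = -7  [given at root]
2. n1.hot = "my"  ["my"]
3. n2.hot = "zk"  ["zk"]
4. n3.lim = -3  [-3]
5. n3.ok = 29  [len(D.hot) + 27]
6. n4.lim = 6  [C₀.lim + 9]
7. n4.ok = 21  [C₀.lim * 3 + 30]
8. n5.key = 22  [terminal]
9. n6.wid = false  [terminal]
10. n7.depth = true  [terminal]
11. n4.pre = 19  [g.key * 2 - 25]
12. n4.hot = 18  [C.lim + 12]
13. n3.pre = 3  [C₁.pre + C₀.ok - 45]
14. n3.hot = -3  [C₀.ok + C₁.hot - 50]
15. n9.depth = false  [terminal]
16. n11.wid = true  [terminal]
17. n10.off = 26  [26]
18. n10.hot = false  [a.wid == false]
19. n10.ok = 24  [24]
20. n10.lab = "xn"  ["xn"]
21. n8.off = 28  [len(A₁.lab) + 26]
22. n8.hot = false  [A₁.off == A₁.ok]
23. n8.ok = 20  [A₁.ok * 2 - 28]
24. n8.lab = "yw"  ["yw"]
25. n2.env = 30  [(if A.hot then A.off else A.ok) + 10]
26. n12.sig = -4  [D₁.env * -1 + 26]
27. n13.hot = "yv"  ["yv"]
28. n14.cnt = 0  [0]
29. n15.wid = false  [terminal]
30. n14.lab = false  [a.wid == true]
31. n13.env = 5  [5]
32. n16.sig = 15  [D.env * 3]
33. n17.hot = "up"  ["up"]
34. n18.key = 13  [terminal]
35. n19.wid = false  [terminal]
36. n17.env = 10  [g.key - 3]
37. n20.lim = 14  [D.env + S.sig - 11]
38. n20.ok = -4  [D.env - 14]
39. n21.wid = false  [terminal]
40. n22.key = 18  [terminal]
41. n20.pre = 28  [C.ok + g.key + 14]
42. n20.hot = 20  [g.key * 3 - 34]
43. n24.wid = true  [terminal]
44. n25.depth = false  [terminal]
45. n26.key = 27  [terminal]
46. n23.off = 14  [g.key * -1 + 41]
47. n23.hot = true  [f.depth == false]
48. n23.ok = -4  [-4]
49. n23.lab = "uk"  ["uk"]
50. n16.lab = false  [not A.hot]
51. n16.val = 0  [len(A.lab) - 2]
52. n27.key = -2  [terminal]
53. n12.lab = false  [D.env > 5]
54. n12.val = 19  [S₁.val + 19]
55. n1.env = 23  [S.val * 3 - 34]
56. n0.lab = false  [D.env == S.sig]
57. n0.val = 10  [S.sig + 17]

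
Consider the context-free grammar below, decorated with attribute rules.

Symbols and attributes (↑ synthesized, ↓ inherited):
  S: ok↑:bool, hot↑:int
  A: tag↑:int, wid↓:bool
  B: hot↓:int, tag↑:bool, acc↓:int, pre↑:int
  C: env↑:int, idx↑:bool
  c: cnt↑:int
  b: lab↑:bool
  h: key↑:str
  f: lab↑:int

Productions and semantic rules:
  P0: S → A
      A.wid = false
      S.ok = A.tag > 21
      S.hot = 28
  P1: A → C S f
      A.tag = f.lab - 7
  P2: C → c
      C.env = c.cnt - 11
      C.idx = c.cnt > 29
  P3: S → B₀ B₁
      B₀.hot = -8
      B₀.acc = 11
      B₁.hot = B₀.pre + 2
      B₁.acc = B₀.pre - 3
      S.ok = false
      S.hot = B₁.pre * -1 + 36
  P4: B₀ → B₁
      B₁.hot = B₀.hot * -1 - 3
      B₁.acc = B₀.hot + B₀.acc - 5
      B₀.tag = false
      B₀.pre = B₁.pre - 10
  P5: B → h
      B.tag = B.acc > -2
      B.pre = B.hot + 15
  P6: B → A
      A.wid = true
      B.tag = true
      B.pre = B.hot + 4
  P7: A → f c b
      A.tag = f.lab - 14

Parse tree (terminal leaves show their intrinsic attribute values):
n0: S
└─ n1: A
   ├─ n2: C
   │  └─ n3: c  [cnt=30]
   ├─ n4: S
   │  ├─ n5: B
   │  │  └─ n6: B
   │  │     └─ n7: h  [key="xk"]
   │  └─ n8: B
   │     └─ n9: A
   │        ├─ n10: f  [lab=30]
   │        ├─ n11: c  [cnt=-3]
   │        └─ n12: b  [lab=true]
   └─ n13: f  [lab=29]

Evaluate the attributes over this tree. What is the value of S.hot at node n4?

20

1. n1.wid = false  [false]
2. n3.cnt = 30  [terminal]
3. n2.env = 19  [c.cnt - 11]
4. n2.idx = true  [c.cnt > 29]
5. n5.hot = -8  [-8]
6. n5.acc = 11  [11]
7. n6.hot = 5  [B₀.hot * -1 - 3]
8. n6.acc = -2  [B₀.hot + B₀.acc - 5]
9. n7.key = "xk"  [terminal]
10. n6.tag = false  [B.acc > -2]
11. n6.pre = 20  [B.hot + 15]
12. n5.tag = false  [false]
13. n5.pre = 10  [B₁.pre - 10]
14. n8.hot = 12  [B₀.pre + 2]
15. n8.acc = 7  [B₀.pre - 3]
16. n9.wid = true  [true]
17. n10.lab = 30  [terminal]
18. n11.cnt = -3  [terminal]
19. n12.lab = true  [terminal]
20. n9.tag = 16  [f.lab - 14]
21. n8.tag = true  [true]
22. n8.pre = 16  [B.hot + 4]
23. n4.ok = false  [false]
24. n4.hot = 20  [B₁.pre * -1 + 36]
25. n13.lab = 29  [terminal]
26. n1.tag = 22  [f.lab - 7]
27. n0.ok = true  [A.tag > 21]
28. n0.hot = 28  [28]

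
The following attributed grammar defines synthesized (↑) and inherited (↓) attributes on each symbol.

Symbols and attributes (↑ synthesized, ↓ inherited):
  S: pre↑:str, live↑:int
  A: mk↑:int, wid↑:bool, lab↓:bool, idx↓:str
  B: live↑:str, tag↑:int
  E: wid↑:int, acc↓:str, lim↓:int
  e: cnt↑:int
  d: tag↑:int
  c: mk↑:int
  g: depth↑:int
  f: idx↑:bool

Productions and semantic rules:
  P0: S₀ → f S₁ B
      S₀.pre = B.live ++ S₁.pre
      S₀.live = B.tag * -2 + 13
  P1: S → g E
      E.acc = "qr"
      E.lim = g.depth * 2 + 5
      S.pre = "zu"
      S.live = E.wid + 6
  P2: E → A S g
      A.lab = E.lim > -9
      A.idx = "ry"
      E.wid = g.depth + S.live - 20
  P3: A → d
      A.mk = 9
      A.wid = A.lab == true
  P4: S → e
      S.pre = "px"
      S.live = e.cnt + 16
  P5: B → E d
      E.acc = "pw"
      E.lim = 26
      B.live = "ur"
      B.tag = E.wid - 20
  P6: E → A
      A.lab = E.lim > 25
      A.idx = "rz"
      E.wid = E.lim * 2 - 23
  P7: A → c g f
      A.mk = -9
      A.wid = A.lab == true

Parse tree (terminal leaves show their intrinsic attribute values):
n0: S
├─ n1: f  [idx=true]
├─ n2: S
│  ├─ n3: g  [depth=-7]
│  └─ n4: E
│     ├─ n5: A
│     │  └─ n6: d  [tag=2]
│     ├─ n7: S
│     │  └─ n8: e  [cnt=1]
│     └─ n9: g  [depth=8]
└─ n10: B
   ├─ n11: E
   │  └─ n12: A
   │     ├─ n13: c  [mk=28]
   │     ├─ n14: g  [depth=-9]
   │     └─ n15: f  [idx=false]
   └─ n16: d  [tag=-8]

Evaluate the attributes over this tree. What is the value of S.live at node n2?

11

1. n1.idx = true  [terminal]
2. n3.depth = -7  [terminal]
3. n4.acc = "qr"  ["qr"]
4. n4.lim = -9  [g.depth * 2 + 5]
5. n5.lab = false  [E.lim > -9]
6. n5.idx = "ry"  ["ry"]
7. n6.tag = 2  [terminal]
8. n5.mk = 9  [9]
9. n5.wid = false  [A.lab == true]
10. n8.cnt = 1  [terminal]
11. n7.pre = "px"  ["px"]
12. n7.live = 17  [e.cnt + 16]
13. n9.depth = 8  [terminal]
14. n4.wid = 5  [g.depth + S.live - 20]
15. n2.pre = "zu"  ["zu"]
16. n2.live = 11  [E.wid + 6]
17. n11.acc = "pw"  ["pw"]
18. n11.lim = 26  [26]
19. n12.lab = true  [E.lim > 25]
20. n12.idx = "rz"  ["rz"]
21. n13.mk = 28  [terminal]
22. n14.depth = -9  [terminal]
23. n15.idx = false  [terminal]
24. n12.mk = -9  [-9]
25. n12.wid = true  [A.lab == true]
26. n11.wid = 29  [E.lim * 2 - 23]
27. n16.tag = -8  [terminal]
28. n10.live = "ur"  ["ur"]
29. n10.tag = 9  [E.wid - 20]
30. n0.pre = "urzu"  [B.live ++ S₁.pre]
31. n0.live = -5  [B.tag * -2 + 13]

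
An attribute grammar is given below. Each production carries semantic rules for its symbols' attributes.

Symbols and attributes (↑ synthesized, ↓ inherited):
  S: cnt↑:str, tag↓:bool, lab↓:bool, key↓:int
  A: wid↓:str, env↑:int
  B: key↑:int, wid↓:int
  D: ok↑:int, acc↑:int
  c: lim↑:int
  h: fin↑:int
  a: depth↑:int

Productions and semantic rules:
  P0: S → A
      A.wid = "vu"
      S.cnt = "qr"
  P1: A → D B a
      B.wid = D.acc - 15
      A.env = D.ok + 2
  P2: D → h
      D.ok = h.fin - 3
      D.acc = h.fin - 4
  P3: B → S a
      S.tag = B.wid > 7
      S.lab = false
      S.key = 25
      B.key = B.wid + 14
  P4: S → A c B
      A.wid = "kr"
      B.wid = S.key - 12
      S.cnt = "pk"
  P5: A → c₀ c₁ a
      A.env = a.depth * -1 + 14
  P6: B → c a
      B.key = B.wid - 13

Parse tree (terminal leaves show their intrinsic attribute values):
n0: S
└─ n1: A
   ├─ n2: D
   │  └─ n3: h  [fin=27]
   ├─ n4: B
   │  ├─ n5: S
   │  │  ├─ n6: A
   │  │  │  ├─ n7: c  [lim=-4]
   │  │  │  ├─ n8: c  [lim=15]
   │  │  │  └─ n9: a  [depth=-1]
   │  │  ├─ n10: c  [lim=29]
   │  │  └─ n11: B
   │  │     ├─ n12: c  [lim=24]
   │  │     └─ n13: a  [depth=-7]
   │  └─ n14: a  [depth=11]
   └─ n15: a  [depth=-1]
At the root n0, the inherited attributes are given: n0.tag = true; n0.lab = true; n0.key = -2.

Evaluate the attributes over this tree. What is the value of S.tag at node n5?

true

1. n0.tag = true  [given at root]
2. n0.lab = true  [given at root]
3. n0.key = -2  [given at root]
4. n1.wid = "vu"  ["vu"]
5. n3.fin = 27  [terminal]
6. n2.ok = 24  [h.fin - 3]
7. n2.acc = 23  [h.fin - 4]
8. n4.wid = 8  [D.acc - 15]
9. n5.tag = true  [B.wid > 7]
10. n5.lab = false  [false]
11. n5.key = 25  [25]
12. n6.wid = "kr"  ["kr"]
13. n7.lim = -4  [terminal]
14. n8.lim = 15  [terminal]
15. n9.depth = -1  [terminal]
16. n6.env = 15  [a.depth * -1 + 14]
17. n10.lim = 29  [terminal]
18. n11.wid = 13  [S.key - 12]
19. n12.lim = 24  [terminal]
20. n13.depth = -7  [terminal]
21. n11.key = 0  [B.wid - 13]
22. n5.cnt = "pk"  ["pk"]
23. n14.depth = 11  [terminal]
24. n4.key = 22  [B.wid + 14]
25. n15.depth = -1  [terminal]
26. n1.env = 26  [D.ok + 2]
27. n0.cnt = "qr"  ["qr"]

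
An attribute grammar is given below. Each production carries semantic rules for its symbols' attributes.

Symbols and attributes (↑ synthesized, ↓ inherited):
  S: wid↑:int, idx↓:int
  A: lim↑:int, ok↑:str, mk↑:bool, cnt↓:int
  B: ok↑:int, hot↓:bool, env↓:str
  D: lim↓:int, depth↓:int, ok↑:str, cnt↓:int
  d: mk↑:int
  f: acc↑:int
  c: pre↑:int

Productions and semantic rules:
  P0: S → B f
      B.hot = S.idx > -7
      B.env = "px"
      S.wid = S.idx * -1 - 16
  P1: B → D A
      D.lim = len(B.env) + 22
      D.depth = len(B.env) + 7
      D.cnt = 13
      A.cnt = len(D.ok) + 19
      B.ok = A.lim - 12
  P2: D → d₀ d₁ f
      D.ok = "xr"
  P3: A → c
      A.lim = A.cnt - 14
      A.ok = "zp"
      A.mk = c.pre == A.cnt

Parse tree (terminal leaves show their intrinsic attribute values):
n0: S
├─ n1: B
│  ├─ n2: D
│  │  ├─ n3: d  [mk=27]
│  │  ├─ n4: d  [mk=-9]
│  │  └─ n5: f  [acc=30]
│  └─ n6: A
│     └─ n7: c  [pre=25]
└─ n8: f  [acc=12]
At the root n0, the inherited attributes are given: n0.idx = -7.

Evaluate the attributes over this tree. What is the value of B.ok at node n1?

1. n0.idx = -7  [given at root]
2. n1.hot = false  [S.idx > -7]
3. n1.env = "px"  ["px"]
4. n2.lim = 24  [len(B.env) + 22]
5. n2.depth = 9  [len(B.env) + 7]
6. n2.cnt = 13  [13]
7. n3.mk = 27  [terminal]
8. n4.mk = -9  [terminal]
9. n5.acc = 30  [terminal]
10. n2.ok = "xr"  ["xr"]
11. n6.cnt = 21  [len(D.ok) + 19]
12. n7.pre = 25  [terminal]
13. n6.lim = 7  [A.cnt - 14]
14. n6.ok = "zp"  ["zp"]
15. n6.mk = false  [c.pre == A.cnt]
16. n1.ok = -5  [A.lim - 12]
17. n8.acc = 12  [terminal]
18. n0.wid = -9  [S.idx * -1 - 16]

-5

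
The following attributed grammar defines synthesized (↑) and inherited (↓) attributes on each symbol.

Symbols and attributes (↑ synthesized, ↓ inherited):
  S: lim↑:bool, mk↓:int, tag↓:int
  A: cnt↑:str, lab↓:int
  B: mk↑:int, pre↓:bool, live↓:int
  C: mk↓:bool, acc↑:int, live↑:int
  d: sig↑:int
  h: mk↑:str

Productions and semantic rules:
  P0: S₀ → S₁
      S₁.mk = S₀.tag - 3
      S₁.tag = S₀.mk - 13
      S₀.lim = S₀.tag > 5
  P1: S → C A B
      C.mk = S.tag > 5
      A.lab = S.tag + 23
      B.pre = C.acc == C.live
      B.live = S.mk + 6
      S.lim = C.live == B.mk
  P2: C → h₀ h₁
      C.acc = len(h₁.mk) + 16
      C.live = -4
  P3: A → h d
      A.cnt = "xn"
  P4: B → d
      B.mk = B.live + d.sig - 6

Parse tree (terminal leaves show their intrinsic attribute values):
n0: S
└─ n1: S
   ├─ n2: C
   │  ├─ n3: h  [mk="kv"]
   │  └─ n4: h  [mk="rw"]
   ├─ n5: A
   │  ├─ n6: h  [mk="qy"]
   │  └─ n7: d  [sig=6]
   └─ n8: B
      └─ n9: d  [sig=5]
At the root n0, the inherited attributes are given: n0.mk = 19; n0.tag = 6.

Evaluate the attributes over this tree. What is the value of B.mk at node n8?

8

1. n0.mk = 19  [given at root]
2. n0.tag = 6  [given at root]
3. n1.mk = 3  [S₀.tag - 3]
4. n1.tag = 6  [S₀.mk - 13]
5. n2.mk = true  [S.tag > 5]
6. n3.mk = "kv"  [terminal]
7. n4.mk = "rw"  [terminal]
8. n2.acc = 18  [len(h₁.mk) + 16]
9. n2.live = -4  [-4]
10. n5.lab = 29  [S.tag + 23]
11. n6.mk = "qy"  [terminal]
12. n7.sig = 6  [terminal]
13. n5.cnt = "xn"  ["xn"]
14. n8.pre = false  [C.acc == C.live]
15. n8.live = 9  [S.mk + 6]
16. n9.sig = 5  [terminal]
17. n8.mk = 8  [B.live + d.sig - 6]
18. n1.lim = false  [C.live == B.mk]
19. n0.lim = true  [S₀.tag > 5]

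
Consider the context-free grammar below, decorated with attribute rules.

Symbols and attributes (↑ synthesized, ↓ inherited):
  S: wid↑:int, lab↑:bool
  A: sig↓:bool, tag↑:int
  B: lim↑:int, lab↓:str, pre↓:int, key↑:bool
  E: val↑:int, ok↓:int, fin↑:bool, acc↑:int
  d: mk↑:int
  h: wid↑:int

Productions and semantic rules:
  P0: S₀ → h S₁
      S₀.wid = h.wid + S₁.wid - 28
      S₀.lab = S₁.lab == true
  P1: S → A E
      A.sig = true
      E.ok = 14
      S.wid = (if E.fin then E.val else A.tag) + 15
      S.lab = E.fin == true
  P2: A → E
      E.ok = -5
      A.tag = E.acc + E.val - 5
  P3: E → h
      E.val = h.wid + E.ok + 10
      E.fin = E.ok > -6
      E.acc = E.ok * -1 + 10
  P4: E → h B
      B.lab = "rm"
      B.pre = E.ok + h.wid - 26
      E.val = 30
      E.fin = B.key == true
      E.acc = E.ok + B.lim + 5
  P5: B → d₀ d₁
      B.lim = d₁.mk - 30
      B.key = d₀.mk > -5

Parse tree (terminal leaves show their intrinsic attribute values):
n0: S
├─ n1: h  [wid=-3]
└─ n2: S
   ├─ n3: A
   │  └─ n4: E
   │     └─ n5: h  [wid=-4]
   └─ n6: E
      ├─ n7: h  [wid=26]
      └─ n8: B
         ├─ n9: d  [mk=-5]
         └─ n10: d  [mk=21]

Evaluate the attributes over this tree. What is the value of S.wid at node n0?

-5

1. n1.wid = -3  [terminal]
2. n3.sig = true  [true]
3. n4.ok = -5  [-5]
4. n5.wid = -4  [terminal]
5. n4.val = 1  [h.wid + E.ok + 10]
6. n4.fin = true  [E.ok > -6]
7. n4.acc = 15  [E.ok * -1 + 10]
8. n3.tag = 11  [E.acc + E.val - 5]
9. n6.ok = 14  [14]
10. n7.wid = 26  [terminal]
11. n8.lab = "rm"  ["rm"]
12. n8.pre = 14  [E.ok + h.wid - 26]
13. n9.mk = -5  [terminal]
14. n10.mk = 21  [terminal]
15. n8.lim = -9  [d₁.mk - 30]
16. n8.key = false  [d₀.mk > -5]
17. n6.val = 30  [30]
18. n6.fin = false  [B.key == true]
19. n6.acc = 10  [E.ok + B.lim + 5]
20. n2.wid = 26  [(if E.fin then E.val else A.tag) + 15]
21. n2.lab = false  [E.fin == true]
22. n0.wid = -5  [h.wid + S₁.wid - 28]
23. n0.lab = false  [S₁.lab == true]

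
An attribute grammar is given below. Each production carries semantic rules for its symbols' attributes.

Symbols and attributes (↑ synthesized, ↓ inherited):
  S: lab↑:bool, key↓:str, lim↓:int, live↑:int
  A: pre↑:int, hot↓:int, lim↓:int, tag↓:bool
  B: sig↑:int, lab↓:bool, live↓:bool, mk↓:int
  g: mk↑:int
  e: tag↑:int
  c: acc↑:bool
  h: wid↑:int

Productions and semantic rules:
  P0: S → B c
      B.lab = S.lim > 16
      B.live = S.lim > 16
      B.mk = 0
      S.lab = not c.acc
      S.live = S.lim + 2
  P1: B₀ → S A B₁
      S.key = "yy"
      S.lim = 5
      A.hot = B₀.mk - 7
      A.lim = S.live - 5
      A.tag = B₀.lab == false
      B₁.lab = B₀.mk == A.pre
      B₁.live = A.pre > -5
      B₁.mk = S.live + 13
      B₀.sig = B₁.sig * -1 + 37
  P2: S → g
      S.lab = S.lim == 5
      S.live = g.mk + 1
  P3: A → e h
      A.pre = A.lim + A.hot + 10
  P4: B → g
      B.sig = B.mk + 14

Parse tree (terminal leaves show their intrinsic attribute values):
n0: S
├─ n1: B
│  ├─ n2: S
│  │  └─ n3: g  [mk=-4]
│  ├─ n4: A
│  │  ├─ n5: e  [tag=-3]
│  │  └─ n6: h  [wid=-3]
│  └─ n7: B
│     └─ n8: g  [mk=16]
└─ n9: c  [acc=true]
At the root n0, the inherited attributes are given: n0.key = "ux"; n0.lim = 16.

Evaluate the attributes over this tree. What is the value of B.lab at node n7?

false

1. n0.key = "ux"  [given at root]
2. n0.lim = 16  [given at root]
3. n1.lab = false  [S.lim > 16]
4. n1.live = false  [S.lim > 16]
5. n1.mk = 0  [0]
6. n2.key = "yy"  ["yy"]
7. n2.lim = 5  [5]
8. n3.mk = -4  [terminal]
9. n2.lab = true  [S.lim == 5]
10. n2.live = -3  [g.mk + 1]
11. n4.hot = -7  [B₀.mk - 7]
12. n4.lim = -8  [S.live - 5]
13. n4.tag = true  [B₀.lab == false]
14. n5.tag = -3  [terminal]
15. n6.wid = -3  [terminal]
16. n4.pre = -5  [A.lim + A.hot + 10]
17. n7.lab = false  [B₀.mk == A.pre]
18. n7.live = false  [A.pre > -5]
19. n7.mk = 10  [S.live + 13]
20. n8.mk = 16  [terminal]
21. n7.sig = 24  [B.mk + 14]
22. n1.sig = 13  [B₁.sig * -1 + 37]
23. n9.acc = true  [terminal]
24. n0.lab = false  [not c.acc]
25. n0.live = 18  [S.lim + 2]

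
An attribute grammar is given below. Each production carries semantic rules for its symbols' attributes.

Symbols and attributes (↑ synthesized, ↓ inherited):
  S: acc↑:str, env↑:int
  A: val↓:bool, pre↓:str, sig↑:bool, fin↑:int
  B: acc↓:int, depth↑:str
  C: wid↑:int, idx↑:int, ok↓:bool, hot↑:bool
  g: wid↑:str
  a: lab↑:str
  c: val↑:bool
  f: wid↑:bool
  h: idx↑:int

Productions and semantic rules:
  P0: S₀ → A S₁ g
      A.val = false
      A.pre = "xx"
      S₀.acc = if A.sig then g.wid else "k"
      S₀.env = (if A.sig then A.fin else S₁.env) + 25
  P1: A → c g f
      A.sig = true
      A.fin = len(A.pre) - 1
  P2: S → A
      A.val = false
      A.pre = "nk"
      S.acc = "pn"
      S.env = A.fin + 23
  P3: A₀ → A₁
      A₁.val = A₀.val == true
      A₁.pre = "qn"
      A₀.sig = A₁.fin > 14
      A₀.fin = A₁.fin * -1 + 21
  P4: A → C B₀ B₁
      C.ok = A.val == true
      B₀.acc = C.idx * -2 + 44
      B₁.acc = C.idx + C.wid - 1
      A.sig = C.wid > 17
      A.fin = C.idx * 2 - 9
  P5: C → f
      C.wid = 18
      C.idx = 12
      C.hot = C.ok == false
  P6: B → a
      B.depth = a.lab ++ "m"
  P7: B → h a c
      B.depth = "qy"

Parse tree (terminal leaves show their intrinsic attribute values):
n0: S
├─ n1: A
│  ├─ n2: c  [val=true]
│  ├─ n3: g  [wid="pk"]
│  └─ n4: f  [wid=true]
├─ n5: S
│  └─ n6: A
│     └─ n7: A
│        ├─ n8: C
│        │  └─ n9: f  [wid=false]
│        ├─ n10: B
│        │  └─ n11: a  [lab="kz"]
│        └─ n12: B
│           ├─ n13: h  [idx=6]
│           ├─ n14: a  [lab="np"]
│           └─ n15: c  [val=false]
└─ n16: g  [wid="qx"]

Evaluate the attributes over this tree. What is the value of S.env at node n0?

1. n1.val = false  [false]
2. n1.pre = "xx"  ["xx"]
3. n2.val = true  [terminal]
4. n3.wid = "pk"  [terminal]
5. n4.wid = true  [terminal]
6. n1.sig = true  [true]
7. n1.fin = 1  [len(A.pre) - 1]
8. n6.val = false  [false]
9. n6.pre = "nk"  ["nk"]
10. n7.val = false  [A₀.val == true]
11. n7.pre = "qn"  ["qn"]
12. n8.ok = false  [A.val == true]
13. n9.wid = false  [terminal]
14. n8.wid = 18  [18]
15. n8.idx = 12  [12]
16. n8.hot = true  [C.ok == false]
17. n10.acc = 20  [C.idx * -2 + 44]
18. n11.lab = "kz"  [terminal]
19. n10.depth = "kzm"  [a.lab ++ "m"]
20. n12.acc = 29  [C.idx + C.wid - 1]
21. n13.idx = 6  [terminal]
22. n14.lab = "np"  [terminal]
23. n15.val = false  [terminal]
24. n12.depth = "qy"  ["qy"]
25. n7.sig = true  [C.wid > 17]
26. n7.fin = 15  [C.idx * 2 - 9]
27. n6.sig = true  [A₁.fin > 14]
28. n6.fin = 6  [A₁.fin * -1 + 21]
29. n5.acc = "pn"  ["pn"]
30. n5.env = 29  [A.fin + 23]
31. n16.wid = "qx"  [terminal]
32. n0.acc = "qx"  [if A.sig then g.wid else "k"]
33. n0.env = 26  [(if A.sig then A.fin else S₁.env) + 25]

26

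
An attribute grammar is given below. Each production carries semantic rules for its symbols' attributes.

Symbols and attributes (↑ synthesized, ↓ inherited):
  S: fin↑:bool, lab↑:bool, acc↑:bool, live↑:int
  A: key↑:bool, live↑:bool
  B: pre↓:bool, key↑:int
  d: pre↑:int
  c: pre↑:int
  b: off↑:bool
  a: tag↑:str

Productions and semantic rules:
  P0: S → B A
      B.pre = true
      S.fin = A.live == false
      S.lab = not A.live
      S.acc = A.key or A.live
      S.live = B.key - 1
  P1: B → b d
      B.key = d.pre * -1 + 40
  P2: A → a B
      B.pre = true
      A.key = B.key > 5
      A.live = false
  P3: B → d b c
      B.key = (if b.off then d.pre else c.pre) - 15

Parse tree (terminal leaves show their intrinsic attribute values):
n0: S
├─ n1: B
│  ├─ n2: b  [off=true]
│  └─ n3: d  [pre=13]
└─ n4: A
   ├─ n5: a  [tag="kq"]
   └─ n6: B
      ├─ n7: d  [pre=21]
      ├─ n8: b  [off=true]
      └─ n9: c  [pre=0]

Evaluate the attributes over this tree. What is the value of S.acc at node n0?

1. n1.pre = true  [true]
2. n2.off = true  [terminal]
3. n3.pre = 13  [terminal]
4. n1.key = 27  [d.pre * -1 + 40]
5. n5.tag = "kq"  [terminal]
6. n6.pre = true  [true]
7. n7.pre = 21  [terminal]
8. n8.off = true  [terminal]
9. n9.pre = 0  [terminal]
10. n6.key = 6  [(if b.off then d.pre else c.pre) - 15]
11. n4.key = true  [B.key > 5]
12. n4.live = false  [false]
13. n0.fin = true  [A.live == false]
14. n0.lab = true  [not A.live]
15. n0.acc = true  [A.key or A.live]
16. n0.live = 26  [B.key - 1]

true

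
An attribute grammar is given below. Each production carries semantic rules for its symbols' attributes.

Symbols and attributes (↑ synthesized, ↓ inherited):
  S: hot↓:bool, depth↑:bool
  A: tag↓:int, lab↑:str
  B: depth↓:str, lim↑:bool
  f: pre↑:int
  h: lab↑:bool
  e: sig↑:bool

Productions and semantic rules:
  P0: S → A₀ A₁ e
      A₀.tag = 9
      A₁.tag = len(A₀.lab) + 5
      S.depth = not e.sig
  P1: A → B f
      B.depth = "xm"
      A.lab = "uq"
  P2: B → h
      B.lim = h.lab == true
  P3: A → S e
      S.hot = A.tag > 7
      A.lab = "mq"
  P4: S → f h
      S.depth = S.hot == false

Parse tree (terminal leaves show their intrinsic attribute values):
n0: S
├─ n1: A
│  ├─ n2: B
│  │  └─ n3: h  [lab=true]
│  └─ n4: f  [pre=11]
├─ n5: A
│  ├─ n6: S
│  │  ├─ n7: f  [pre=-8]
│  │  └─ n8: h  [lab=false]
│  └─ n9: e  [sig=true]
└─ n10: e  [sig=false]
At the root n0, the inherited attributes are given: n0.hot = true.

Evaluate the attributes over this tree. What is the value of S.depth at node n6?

true

1. n0.hot = true  [given at root]
2. n1.tag = 9  [9]
3. n2.depth = "xm"  ["xm"]
4. n3.lab = true  [terminal]
5. n2.lim = true  [h.lab == true]
6. n4.pre = 11  [terminal]
7. n1.lab = "uq"  ["uq"]
8. n5.tag = 7  [len(A₀.lab) + 5]
9. n6.hot = false  [A.tag > 7]
10. n7.pre = -8  [terminal]
11. n8.lab = false  [terminal]
12. n6.depth = true  [S.hot == false]
13. n9.sig = true  [terminal]
14. n5.lab = "mq"  ["mq"]
15. n10.sig = false  [terminal]
16. n0.depth = true  [not e.sig]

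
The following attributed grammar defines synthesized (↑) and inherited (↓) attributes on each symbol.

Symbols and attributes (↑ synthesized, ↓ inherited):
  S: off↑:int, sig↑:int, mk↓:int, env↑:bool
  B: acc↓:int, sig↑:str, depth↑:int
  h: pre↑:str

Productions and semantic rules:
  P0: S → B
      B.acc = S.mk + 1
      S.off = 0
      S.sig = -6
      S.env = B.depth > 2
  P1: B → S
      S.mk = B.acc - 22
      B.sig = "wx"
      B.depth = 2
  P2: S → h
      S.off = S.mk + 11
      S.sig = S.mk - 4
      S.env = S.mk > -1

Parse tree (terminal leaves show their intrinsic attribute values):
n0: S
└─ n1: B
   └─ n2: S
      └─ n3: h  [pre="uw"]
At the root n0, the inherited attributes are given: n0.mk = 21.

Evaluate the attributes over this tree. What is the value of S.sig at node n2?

1. n0.mk = 21  [given at root]
2. n1.acc = 22  [S.mk + 1]
3. n2.mk = 0  [B.acc - 22]
4. n3.pre = "uw"  [terminal]
5. n2.off = 11  [S.mk + 11]
6. n2.sig = -4  [S.mk - 4]
7. n2.env = true  [S.mk > -1]
8. n1.sig = "wx"  ["wx"]
9. n1.depth = 2  [2]
10. n0.off = 0  [0]
11. n0.sig = -6  [-6]
12. n0.env = false  [B.depth > 2]

-4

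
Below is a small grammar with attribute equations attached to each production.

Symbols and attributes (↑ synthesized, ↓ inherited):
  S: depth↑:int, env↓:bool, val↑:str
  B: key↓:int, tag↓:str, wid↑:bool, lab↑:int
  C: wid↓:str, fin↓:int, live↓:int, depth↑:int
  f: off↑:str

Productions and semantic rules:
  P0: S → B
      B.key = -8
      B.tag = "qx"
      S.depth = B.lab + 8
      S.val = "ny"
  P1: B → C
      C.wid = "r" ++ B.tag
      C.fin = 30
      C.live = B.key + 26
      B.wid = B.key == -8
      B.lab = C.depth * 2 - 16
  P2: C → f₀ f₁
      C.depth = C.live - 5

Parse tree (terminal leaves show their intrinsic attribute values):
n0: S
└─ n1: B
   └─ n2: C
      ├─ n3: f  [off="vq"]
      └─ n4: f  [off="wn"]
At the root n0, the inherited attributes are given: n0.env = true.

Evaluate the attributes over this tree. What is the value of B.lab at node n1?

1. n0.env = true  [given at root]
2. n1.key = -8  [-8]
3. n1.tag = "qx"  ["qx"]
4. n2.wid = "rqx"  ["r" ++ B.tag]
5. n2.fin = 30  [30]
6. n2.live = 18  [B.key + 26]
7. n3.off = "vq"  [terminal]
8. n4.off = "wn"  [terminal]
9. n2.depth = 13  [C.live - 5]
10. n1.wid = true  [B.key == -8]
11. n1.lab = 10  [C.depth * 2 - 16]
12. n0.depth = 18  [B.lab + 8]
13. n0.val = "ny"  ["ny"]

10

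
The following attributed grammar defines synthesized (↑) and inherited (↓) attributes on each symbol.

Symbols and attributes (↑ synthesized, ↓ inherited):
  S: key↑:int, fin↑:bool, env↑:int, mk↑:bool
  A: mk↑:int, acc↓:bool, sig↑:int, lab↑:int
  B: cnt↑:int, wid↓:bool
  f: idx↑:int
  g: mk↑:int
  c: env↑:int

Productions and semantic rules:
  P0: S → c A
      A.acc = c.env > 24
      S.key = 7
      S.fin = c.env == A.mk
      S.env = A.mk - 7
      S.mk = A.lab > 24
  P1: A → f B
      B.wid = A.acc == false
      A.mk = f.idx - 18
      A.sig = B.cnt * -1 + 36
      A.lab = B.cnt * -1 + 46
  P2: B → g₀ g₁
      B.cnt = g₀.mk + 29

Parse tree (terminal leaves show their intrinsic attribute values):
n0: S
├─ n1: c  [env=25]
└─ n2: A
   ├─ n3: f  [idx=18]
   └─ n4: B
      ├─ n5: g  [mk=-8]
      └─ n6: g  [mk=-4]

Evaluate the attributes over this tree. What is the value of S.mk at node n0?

true

1. n1.env = 25  [terminal]
2. n2.acc = true  [c.env > 24]
3. n3.idx = 18  [terminal]
4. n4.wid = false  [A.acc == false]
5. n5.mk = -8  [terminal]
6. n6.mk = -4  [terminal]
7. n4.cnt = 21  [g₀.mk + 29]
8. n2.mk = 0  [f.idx - 18]
9. n2.sig = 15  [B.cnt * -1 + 36]
10. n2.lab = 25  [B.cnt * -1 + 46]
11. n0.key = 7  [7]
12. n0.fin = false  [c.env == A.mk]
13. n0.env = -7  [A.mk - 7]
14. n0.mk = true  [A.lab > 24]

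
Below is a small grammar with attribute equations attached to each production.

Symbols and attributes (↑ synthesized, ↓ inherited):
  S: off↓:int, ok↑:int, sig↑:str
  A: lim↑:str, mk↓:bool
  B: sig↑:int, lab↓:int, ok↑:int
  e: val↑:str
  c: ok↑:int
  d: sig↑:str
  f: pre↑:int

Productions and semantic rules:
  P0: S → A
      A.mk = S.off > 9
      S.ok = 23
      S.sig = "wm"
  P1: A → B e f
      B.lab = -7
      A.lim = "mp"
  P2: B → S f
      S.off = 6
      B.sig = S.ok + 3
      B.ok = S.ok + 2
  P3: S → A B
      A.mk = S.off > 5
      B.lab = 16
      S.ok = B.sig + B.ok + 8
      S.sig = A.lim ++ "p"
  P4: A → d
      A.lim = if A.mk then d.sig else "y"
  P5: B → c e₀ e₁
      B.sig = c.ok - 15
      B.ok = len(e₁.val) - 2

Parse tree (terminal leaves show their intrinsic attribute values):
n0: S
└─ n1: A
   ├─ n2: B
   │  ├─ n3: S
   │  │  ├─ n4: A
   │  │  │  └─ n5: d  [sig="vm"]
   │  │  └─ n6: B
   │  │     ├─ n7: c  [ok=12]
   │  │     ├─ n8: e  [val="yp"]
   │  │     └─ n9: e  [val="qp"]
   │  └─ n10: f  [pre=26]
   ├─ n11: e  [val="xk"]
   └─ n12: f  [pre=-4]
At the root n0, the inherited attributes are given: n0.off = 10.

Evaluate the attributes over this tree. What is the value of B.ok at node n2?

7

1. n0.off = 10  [given at root]
2. n1.mk = true  [S.off > 9]
3. n2.lab = -7  [-7]
4. n3.off = 6  [6]
5. n4.mk = true  [S.off > 5]
6. n5.sig = "vm"  [terminal]
7. n4.lim = "vm"  [if A.mk then d.sig else "y"]
8. n6.lab = 16  [16]
9. n7.ok = 12  [terminal]
10. n8.val = "yp"  [terminal]
11. n9.val = "qp"  [terminal]
12. n6.sig = -3  [c.ok - 15]
13. n6.ok = 0  [len(e₁.val) - 2]
14. n3.ok = 5  [B.sig + B.ok + 8]
15. n3.sig = "vmp"  [A.lim ++ "p"]
16. n10.pre = 26  [terminal]
17. n2.sig = 8  [S.ok + 3]
18. n2.ok = 7  [S.ok + 2]
19. n11.val = "xk"  [terminal]
20. n12.pre = -4  [terminal]
21. n1.lim = "mp"  ["mp"]
22. n0.ok = 23  [23]
23. n0.sig = "wm"  ["wm"]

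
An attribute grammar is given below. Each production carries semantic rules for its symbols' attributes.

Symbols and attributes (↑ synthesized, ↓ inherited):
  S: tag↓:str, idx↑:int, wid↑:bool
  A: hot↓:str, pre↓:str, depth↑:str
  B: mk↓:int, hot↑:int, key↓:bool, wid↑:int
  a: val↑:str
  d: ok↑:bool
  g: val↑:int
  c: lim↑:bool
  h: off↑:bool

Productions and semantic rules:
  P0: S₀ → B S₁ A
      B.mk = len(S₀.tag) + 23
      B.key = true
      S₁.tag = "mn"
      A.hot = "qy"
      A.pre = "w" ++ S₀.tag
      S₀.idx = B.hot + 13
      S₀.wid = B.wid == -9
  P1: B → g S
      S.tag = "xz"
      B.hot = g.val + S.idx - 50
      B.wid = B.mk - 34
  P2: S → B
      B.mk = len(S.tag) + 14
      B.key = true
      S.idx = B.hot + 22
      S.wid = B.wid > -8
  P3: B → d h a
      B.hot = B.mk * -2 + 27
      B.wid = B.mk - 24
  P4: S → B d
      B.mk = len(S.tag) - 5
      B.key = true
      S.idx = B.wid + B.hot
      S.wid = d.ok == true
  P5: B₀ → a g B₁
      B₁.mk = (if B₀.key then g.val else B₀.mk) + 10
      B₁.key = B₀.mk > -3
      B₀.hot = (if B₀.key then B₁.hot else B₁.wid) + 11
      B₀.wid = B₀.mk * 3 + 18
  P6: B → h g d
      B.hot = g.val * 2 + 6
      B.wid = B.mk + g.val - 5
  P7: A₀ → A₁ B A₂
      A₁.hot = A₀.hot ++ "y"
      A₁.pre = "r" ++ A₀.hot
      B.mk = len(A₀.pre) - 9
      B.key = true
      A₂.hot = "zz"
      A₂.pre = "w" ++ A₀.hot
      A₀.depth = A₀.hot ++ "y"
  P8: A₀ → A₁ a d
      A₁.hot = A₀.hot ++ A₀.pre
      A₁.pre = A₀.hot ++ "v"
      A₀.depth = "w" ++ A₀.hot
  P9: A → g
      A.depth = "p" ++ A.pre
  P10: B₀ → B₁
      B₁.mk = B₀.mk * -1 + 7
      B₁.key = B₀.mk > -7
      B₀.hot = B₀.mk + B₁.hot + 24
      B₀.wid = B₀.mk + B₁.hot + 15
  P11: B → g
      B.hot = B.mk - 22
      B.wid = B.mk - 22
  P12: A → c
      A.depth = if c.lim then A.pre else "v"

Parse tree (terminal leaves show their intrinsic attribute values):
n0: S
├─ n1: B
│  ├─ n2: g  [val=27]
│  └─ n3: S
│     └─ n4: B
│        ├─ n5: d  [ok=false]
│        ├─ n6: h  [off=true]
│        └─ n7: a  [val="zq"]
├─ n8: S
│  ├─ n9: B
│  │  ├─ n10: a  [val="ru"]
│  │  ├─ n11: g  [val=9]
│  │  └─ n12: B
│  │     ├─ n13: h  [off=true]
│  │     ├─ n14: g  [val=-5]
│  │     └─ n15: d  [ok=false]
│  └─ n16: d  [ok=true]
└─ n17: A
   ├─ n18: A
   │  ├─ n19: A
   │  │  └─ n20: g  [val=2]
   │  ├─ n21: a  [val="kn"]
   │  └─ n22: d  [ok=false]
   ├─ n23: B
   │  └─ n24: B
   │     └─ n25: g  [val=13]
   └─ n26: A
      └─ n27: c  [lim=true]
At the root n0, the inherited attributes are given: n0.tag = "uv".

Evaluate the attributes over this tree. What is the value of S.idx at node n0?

7

1. n0.tag = "uv"  [given at root]
2. n1.mk = 25  [len(S₀.tag) + 23]
3. n1.key = true  [true]
4. n2.val = 27  [terminal]
5. n3.tag = "xz"  ["xz"]
6. n4.mk = 16  [len(S.tag) + 14]
7. n4.key = true  [true]
8. n5.ok = false  [terminal]
9. n6.off = true  [terminal]
10. n7.val = "zq"  [terminal]
11. n4.hot = -5  [B.mk * -2 + 27]
12. n4.wid = -8  [B.mk - 24]
13. n3.idx = 17  [B.hot + 22]
14. n3.wid = false  [B.wid > -8]
15. n1.hot = -6  [g.val + S.idx - 50]
16. n1.wid = -9  [B.mk - 34]
17. n8.tag = "mn"  ["mn"]
18. n9.mk = -3  [len(S.tag) - 5]
19. n9.key = true  [true]
20. n10.val = "ru"  [terminal]
21. n11.val = 9  [terminal]
22. n12.mk = 19  [(if B₀.key then g.val else B₀.mk) + 10]
23. n12.key = false  [B₀.mk > -3]
24. n13.off = true  [terminal]
25. n14.val = -5  [terminal]
26. n15.ok = false  [terminal]
27. n12.hot = -4  [g.val * 2 + 6]
28. n12.wid = 9  [B.mk + g.val - 5]
29. n9.hot = 7  [(if B₀.key then B₁.hot else B₁.wid) + 11]
30. n9.wid = 9  [B₀.mk * 3 + 18]
31. n16.ok = true  [terminal]
32. n8.idx = 16  [B.wid + B.hot]
33. n8.wid = true  [d.ok == true]
34. n17.hot = "qy"  ["qy"]
35. n17.pre = "wuv"  ["w" ++ S₀.tag]
36. n18.hot = "qyy"  [A₀.hot ++ "y"]
37. n18.pre = "rqy"  ["r" ++ A₀.hot]
38. n19.hot = "qyyrqy"  [A₀.hot ++ A₀.pre]
39. n19.pre = "qyyv"  [A₀.hot ++ "v"]
40. n20.val = 2  [terminal]
41. n19.depth = "pqyyv"  ["p" ++ A.pre]
42. n21.val = "kn"  [terminal]
43. n22.ok = false  [terminal]
44. n18.depth = "wqyy"  ["w" ++ A₀.hot]
45. n23.mk = -6  [len(A₀.pre) - 9]
46. n23.key = true  [true]
47. n24.mk = 13  [B₀.mk * -1 + 7]
48. n24.key = true  [B₀.mk > -7]
49. n25.val = 13  [terminal]
50. n24.hot = -9  [B.mk - 22]
51. n24.wid = -9  [B.mk - 22]
52. n23.hot = 9  [B₀.mk + B₁.hot + 24]
53. n23.wid = 0  [B₀.mk + B₁.hot + 15]
54. n26.hot = "zz"  ["zz"]
55. n26.pre = "wqy"  ["w" ++ A₀.hot]
56. n27.lim = true  [terminal]
57. n26.depth = "wqy"  [if c.lim then A.pre else "v"]
58. n17.depth = "qyy"  [A₀.hot ++ "y"]
59. n0.idx = 7  [B.hot + 13]
60. n0.wid = true  [B.wid == -9]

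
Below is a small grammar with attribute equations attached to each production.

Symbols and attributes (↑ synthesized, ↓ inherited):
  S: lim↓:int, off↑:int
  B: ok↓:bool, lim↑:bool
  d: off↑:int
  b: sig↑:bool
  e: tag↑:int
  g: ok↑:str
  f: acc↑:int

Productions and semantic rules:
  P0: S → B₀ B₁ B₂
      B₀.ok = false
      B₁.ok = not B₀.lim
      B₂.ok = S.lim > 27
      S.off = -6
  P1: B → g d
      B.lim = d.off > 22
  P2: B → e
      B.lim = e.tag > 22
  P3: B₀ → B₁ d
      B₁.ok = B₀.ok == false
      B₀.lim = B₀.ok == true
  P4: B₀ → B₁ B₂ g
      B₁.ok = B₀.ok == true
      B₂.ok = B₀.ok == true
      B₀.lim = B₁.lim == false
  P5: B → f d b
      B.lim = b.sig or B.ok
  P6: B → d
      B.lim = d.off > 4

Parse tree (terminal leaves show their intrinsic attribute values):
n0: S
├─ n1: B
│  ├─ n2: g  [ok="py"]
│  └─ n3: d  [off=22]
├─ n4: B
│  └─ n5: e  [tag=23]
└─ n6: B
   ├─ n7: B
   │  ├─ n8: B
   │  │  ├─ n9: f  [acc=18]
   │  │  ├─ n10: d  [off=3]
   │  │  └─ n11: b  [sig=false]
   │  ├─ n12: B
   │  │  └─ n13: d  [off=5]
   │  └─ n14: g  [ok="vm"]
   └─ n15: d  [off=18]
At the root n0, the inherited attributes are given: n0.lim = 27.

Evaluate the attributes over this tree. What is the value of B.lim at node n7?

false

1. n0.lim = 27  [given at root]
2. n1.ok = false  [false]
3. n2.ok = "py"  [terminal]
4. n3.off = 22  [terminal]
5. n1.lim = false  [d.off > 22]
6. n4.ok = true  [not B₀.lim]
7. n5.tag = 23  [terminal]
8. n4.lim = true  [e.tag > 22]
9. n6.ok = false  [S.lim > 27]
10. n7.ok = true  [B₀.ok == false]
11. n8.ok = true  [B₀.ok == true]
12. n9.acc = 18  [terminal]
13. n10.off = 3  [terminal]
14. n11.sig = false  [terminal]
15. n8.lim = true  [b.sig or B.ok]
16. n12.ok = true  [B₀.ok == true]
17. n13.off = 5  [terminal]
18. n12.lim = true  [d.off > 4]
19. n14.ok = "vm"  [terminal]
20. n7.lim = false  [B₁.lim == false]
21. n15.off = 18  [terminal]
22. n6.lim = false  [B₀.ok == true]
23. n0.off = -6  [-6]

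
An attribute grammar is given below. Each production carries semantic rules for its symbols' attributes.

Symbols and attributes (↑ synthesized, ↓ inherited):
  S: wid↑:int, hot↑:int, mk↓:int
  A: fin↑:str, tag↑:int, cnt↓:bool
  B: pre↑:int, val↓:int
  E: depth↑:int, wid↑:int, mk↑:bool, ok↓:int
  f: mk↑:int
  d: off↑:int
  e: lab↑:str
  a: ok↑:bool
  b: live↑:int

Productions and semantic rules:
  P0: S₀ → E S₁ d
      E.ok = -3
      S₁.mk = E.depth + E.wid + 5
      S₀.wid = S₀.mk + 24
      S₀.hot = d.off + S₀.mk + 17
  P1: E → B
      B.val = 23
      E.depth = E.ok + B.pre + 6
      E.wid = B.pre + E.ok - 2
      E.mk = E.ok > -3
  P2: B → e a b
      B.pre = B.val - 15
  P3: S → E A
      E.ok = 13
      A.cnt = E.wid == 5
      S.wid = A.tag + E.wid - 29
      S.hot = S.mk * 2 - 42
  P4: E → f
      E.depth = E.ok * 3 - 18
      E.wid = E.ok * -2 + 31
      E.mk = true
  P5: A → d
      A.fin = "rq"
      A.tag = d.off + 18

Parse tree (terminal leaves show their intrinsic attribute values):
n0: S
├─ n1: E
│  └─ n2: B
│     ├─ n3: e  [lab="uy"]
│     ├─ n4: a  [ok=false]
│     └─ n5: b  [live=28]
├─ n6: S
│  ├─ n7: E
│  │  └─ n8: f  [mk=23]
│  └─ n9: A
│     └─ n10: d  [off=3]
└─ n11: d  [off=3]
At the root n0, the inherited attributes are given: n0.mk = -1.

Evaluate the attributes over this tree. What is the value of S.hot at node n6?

-4

1. n0.mk = -1  [given at root]
2. n1.ok = -3  [-3]
3. n2.val = 23  [23]
4. n3.lab = "uy"  [terminal]
5. n4.ok = false  [terminal]
6. n5.live = 28  [terminal]
7. n2.pre = 8  [B.val - 15]
8. n1.depth = 11  [E.ok + B.pre + 6]
9. n1.wid = 3  [B.pre + E.ok - 2]
10. n1.mk = false  [E.ok > -3]
11. n6.mk = 19  [E.depth + E.wid + 5]
12. n7.ok = 13  [13]
13. n8.mk = 23  [terminal]
14. n7.depth = 21  [E.ok * 3 - 18]
15. n7.wid = 5  [E.ok * -2 + 31]
16. n7.mk = true  [true]
17. n9.cnt = true  [E.wid == 5]
18. n10.off = 3  [terminal]
19. n9.fin = "rq"  ["rq"]
20. n9.tag = 21  [d.off + 18]
21. n6.wid = -3  [A.tag + E.wid - 29]
22. n6.hot = -4  [S.mk * 2 - 42]
23. n11.off = 3  [terminal]
24. n0.wid = 23  [S₀.mk + 24]
25. n0.hot = 19  [d.off + S₀.mk + 17]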